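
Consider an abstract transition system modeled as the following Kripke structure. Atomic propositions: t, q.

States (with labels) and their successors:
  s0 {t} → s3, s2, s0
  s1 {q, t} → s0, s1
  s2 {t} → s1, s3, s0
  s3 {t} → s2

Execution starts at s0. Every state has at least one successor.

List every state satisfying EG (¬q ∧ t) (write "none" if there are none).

{s0, s2, s3}

States satisfying ¬q ∧ t: {s0, s2, s3}.
States satisfying EG (¬q ∧ t): {s0, s2, s3}.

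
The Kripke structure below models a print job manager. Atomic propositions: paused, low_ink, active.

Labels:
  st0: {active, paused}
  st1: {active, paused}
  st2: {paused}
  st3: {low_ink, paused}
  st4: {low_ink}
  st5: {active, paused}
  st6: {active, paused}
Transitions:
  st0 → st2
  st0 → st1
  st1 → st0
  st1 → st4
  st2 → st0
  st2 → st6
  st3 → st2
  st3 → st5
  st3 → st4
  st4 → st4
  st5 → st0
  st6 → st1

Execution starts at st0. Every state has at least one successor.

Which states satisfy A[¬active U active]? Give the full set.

{st0, st1, st2, st5, st6}

States satisfying ¬active: {st2, st3, st4}.
States satisfying active: {st0, st1, st5, st6}.
States satisfying A[¬active U active]: {st0, st1, st2, st5, st6}.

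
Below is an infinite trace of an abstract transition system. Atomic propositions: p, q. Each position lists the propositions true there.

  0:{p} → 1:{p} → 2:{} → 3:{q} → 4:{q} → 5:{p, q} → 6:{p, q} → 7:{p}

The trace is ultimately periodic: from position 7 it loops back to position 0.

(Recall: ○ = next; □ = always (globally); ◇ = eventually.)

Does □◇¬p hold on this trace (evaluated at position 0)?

Satisfied

◇¬p holds at every position 0..7, and those are all positions ever visited, so □◇¬p holds.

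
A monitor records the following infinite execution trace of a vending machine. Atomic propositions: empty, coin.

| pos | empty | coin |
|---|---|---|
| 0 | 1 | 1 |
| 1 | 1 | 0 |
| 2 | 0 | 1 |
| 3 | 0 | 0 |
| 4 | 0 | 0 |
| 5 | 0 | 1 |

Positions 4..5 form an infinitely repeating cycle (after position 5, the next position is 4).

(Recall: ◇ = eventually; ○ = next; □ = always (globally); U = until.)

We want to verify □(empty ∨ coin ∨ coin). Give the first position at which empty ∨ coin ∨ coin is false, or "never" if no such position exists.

3

Check empty ∨ coin ∨ coin at each position in order: 0 ✓, 1 ✓, 2 ✓.
At position 3 the labels are {}, so empty ∨ coin ∨ coin is false there. This is the first violation.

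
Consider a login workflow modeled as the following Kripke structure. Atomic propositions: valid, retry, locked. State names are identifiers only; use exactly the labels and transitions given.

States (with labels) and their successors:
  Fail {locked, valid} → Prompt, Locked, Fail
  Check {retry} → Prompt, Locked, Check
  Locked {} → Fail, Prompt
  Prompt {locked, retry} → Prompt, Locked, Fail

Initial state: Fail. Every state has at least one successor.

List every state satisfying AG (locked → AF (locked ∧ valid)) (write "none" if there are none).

none

States satisfying locked → AF (locked ∧ valid): {Fail, Check, Locked}.
States satisfying AG (locked → AF (locked ∧ valid)): ∅.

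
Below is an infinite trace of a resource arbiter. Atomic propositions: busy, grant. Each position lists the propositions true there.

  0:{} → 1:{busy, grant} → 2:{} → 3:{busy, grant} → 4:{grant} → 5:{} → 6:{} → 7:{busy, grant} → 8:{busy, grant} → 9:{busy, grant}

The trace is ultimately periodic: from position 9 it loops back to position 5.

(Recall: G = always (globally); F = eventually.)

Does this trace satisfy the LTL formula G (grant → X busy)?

Violated

grant → X busy must hold at every position from 0 onward. It fails at position 1, so G (grant → X busy) is false.
Positions where grant holds: 1, 3, 4, 7, 8, 9.
Check X busy at each: 1→fails, 3→fails, 4→fails, 7→ok, 8→ok, 9→fails.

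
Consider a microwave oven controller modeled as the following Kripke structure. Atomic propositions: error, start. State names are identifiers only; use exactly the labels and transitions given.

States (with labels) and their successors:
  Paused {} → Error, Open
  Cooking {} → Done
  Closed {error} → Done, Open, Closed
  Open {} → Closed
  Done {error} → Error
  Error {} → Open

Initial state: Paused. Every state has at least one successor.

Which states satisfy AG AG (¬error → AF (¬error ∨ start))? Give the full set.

{Paused, Cooking, Closed, Open, Done, Error}

States satisfying AG (¬error → AF (¬error ∨ start)): {Paused, Cooking, Closed, Open, Done, Error}.
States satisfying AG AG (¬error → AF (¬error ∨ start)): {Paused, Cooking, Closed, Open, Done, Error}.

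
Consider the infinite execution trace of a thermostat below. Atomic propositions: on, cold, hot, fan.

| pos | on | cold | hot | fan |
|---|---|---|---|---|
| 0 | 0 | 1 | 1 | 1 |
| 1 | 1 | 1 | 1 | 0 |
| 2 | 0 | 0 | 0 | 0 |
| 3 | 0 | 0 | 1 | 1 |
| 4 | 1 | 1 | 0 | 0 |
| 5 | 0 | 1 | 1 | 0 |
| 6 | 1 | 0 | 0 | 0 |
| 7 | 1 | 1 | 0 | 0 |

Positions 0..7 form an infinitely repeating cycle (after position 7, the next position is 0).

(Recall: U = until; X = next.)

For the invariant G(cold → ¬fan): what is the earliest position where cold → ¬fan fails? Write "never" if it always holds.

0

At position 0 the labels are {cold, fan, hot}, so cold → ¬fan is false there. This is the first violation.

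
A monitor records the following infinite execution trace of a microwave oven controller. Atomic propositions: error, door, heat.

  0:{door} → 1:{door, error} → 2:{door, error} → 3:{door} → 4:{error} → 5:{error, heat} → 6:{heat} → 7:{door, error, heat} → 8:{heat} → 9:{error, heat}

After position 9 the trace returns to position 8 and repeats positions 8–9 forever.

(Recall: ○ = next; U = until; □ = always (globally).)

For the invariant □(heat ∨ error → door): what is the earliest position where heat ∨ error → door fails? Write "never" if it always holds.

Check heat ∨ error → door at each position in order: 0 ✓, 1 ✓, 2 ✓, 3 ✓.
At position 4 the labels are {error}, so heat ∨ error → door is false there. This is the first violation.

4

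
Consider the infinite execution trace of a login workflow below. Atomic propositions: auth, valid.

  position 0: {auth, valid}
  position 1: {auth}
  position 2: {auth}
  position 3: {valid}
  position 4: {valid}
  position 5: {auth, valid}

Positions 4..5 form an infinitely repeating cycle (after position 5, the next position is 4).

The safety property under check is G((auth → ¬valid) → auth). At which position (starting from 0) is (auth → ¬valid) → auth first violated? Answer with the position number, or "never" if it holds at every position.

3

Check (auth → ¬valid) → auth at each position in order: 0 ✓, 1 ✓, 2 ✓.
At position 3 the labels are {valid}, so (auth → ¬valid) → auth is false there. This is the first violation.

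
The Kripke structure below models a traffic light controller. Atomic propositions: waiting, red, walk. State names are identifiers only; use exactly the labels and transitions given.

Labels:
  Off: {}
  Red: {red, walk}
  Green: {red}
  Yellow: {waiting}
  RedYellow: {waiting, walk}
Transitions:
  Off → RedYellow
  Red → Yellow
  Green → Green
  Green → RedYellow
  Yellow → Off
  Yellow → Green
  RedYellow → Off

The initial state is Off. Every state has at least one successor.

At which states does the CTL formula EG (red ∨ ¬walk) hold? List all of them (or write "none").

States satisfying red ∨ ¬walk: {Off, Red, Green, Yellow}.
States satisfying EG (red ∨ ¬walk): {Red, Green, Yellow}.

{Red, Green, Yellow}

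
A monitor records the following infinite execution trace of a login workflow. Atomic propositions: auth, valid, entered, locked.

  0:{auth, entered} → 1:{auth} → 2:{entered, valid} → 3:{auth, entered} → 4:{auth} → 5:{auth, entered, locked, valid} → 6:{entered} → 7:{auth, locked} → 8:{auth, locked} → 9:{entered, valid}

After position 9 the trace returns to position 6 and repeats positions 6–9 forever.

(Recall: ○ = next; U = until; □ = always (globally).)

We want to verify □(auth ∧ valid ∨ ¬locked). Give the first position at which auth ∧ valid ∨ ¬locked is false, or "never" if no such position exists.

Check auth ∧ valid ∨ ¬locked at each position in order: 0 ✓, 1 ✓, 2 ✓, 3 ✓, 4 ✓, 5 ✓, 6 ✓.
At position 7 the labels are {auth, locked}, so auth ∧ valid ∨ ¬locked is false there. This is the first violation.

7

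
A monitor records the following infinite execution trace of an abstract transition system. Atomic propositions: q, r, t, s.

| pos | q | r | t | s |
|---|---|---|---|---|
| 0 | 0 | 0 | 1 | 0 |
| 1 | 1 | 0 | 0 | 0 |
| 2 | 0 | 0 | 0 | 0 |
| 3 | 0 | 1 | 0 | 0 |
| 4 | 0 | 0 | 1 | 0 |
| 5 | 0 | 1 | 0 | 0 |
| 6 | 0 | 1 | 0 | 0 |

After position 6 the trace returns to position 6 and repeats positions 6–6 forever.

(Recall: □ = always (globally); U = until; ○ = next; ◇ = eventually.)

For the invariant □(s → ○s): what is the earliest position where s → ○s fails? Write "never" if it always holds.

never

s → ○s holds at every position 0..6, and those are all the positions the trace ever visits, so the invariant □(s → ○s) is never violated.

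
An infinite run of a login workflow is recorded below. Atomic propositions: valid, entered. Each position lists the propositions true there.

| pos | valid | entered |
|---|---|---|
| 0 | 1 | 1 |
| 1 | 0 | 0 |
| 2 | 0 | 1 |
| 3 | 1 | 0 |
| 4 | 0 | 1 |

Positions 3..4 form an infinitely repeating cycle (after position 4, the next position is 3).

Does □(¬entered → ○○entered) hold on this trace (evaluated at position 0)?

¬entered → ○○entered must hold at every position from 0 onward. It fails at position 1, so □(¬entered → ○○entered) is false.
Positions where ¬entered holds: 1, 3.
Check ○○entered at each: 1→fails, 3→fails.

No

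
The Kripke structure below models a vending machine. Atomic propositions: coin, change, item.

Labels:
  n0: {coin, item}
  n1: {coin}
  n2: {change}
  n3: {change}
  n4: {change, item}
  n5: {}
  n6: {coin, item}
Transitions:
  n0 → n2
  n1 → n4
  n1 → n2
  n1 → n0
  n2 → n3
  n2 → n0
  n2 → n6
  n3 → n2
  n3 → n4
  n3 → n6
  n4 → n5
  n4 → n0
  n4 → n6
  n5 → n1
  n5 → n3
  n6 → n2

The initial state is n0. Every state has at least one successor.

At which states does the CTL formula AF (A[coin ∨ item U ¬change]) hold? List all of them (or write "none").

{n0, n1, n4, n5, n6}

States satisfying A[coin ∨ item U ¬change]: {n0, n1, n4, n5, n6}.
States satisfying AF (A[coin ∨ item U ¬change]): {n0, n1, n4, n5, n6}.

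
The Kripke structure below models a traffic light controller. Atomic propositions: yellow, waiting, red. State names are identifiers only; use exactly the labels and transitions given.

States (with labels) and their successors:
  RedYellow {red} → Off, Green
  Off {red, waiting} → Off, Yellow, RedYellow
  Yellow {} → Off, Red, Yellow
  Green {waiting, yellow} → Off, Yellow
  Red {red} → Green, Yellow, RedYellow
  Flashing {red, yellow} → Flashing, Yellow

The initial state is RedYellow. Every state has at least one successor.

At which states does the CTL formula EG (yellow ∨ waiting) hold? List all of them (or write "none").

States satisfying yellow ∨ waiting: {Off, Green, Flashing}.
States satisfying EG (yellow ∨ waiting): {Off, Green, Flashing}.

{Off, Green, Flashing}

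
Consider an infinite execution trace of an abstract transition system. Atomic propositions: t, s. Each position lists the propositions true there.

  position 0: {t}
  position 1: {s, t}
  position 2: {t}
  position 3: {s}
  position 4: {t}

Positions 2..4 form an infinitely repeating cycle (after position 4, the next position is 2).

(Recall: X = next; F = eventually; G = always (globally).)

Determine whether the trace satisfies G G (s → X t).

G (s → X t) holds at every position 0..4, and those are all positions ever visited, so G G (s → X t) holds.

Satisfied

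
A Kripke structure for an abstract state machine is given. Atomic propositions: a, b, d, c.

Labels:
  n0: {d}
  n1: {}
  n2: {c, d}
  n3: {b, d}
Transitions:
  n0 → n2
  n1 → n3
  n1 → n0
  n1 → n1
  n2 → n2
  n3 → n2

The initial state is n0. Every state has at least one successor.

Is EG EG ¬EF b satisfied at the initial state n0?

Holds

States satisfying EG ¬EF b: {n0, n2}.
States satisfying EG EG ¬EF b: {n0, n2}.
n0 ∈ Sat(EG EG ¬EF b).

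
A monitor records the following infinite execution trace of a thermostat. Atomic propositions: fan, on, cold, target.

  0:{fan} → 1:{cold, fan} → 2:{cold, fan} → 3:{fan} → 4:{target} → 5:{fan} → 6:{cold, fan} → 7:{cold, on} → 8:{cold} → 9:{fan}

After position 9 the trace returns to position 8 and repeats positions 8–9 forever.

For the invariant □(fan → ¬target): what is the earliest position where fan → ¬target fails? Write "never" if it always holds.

never

fan → ¬target holds at every position 0..9, and those are all the positions the trace ever visits, so the invariant □(fan → ¬target) is never violated.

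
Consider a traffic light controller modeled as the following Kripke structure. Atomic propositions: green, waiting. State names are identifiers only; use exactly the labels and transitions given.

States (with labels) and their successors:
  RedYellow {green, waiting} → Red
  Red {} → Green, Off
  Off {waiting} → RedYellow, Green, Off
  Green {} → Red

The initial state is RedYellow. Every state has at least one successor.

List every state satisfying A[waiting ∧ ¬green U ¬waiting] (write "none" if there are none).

States satisfying waiting ∧ ¬green: {Off}.
States satisfying ¬waiting: {Red, Green}.
States satisfying A[waiting ∧ ¬green U ¬waiting]: {Red, Green}.

{Red, Green}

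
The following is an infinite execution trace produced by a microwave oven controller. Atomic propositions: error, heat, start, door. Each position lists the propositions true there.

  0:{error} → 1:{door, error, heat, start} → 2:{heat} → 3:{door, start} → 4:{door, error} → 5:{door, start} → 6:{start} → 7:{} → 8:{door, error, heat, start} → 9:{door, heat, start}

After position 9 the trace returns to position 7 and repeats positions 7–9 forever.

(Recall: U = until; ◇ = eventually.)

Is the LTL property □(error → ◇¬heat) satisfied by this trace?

Yes

error → ◇¬heat holds at every position 0..9, and those are all positions ever visited, so □(error → ◇¬heat) holds.
Positions where error holds: 0, 1, 4, 8.
Check ◇¬heat at each: 0→ok, 1→ok, 4→ok, 8→ok.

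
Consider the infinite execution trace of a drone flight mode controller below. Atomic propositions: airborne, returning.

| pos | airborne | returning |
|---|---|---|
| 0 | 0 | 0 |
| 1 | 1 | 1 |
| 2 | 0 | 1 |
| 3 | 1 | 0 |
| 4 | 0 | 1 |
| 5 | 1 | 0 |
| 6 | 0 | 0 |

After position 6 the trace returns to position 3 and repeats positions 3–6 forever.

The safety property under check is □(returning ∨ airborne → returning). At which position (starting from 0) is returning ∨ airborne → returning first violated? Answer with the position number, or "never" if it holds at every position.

Check returning ∨ airborne → returning at each position in order: 0 ✓, 1 ✓, 2 ✓.
At position 3 the labels are {airborne}, so returning ∨ airborne → returning is false there. This is the first violation.

3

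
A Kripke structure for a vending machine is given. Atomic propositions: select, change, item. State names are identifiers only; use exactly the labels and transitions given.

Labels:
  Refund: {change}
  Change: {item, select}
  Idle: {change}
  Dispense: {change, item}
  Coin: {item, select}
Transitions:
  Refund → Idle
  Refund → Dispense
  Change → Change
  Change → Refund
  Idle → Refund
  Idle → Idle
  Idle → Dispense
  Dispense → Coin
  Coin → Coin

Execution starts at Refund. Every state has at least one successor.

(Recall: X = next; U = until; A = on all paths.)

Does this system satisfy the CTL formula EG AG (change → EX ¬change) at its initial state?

No

States satisfying AG (change → EX ¬change): {Dispense, Coin}.
States satisfying EG AG (change → EX ¬change): {Dispense, Coin}.
No suitable path/successor from Refund witnesses the formula.
Refund ∉ Sat(EG AG (change → EX ¬change)).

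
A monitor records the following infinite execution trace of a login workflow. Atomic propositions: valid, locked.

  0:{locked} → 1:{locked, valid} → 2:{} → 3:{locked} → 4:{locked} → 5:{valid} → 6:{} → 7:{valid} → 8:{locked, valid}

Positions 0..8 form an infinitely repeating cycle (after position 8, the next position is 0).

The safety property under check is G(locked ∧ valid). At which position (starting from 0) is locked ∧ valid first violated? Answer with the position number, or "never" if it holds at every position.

At position 0 the labels are {locked}, so locked ∧ valid is false there. This is the first violation.

0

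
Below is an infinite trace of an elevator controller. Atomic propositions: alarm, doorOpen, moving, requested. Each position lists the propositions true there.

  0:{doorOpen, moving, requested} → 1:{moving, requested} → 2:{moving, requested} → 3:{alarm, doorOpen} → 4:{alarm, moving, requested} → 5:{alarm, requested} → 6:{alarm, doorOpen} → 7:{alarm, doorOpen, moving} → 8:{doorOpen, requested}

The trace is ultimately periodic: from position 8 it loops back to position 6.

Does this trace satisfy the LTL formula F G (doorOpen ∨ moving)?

G (doorOpen ∨ moving) holds at position 6, which is reachable from 0, so F G (doorOpen ∨ moving) holds.

Holds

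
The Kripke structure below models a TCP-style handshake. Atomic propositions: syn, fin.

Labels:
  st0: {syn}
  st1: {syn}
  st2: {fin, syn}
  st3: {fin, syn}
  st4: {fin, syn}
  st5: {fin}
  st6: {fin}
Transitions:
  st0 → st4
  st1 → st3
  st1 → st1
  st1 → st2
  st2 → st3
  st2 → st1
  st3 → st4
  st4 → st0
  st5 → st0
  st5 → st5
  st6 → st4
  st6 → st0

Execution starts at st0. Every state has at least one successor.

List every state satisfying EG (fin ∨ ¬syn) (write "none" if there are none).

States satisfying fin ∨ ¬syn: {st2, st3, st4, st5, st6}.
States satisfying EG (fin ∨ ¬syn): {st5}.

{st5}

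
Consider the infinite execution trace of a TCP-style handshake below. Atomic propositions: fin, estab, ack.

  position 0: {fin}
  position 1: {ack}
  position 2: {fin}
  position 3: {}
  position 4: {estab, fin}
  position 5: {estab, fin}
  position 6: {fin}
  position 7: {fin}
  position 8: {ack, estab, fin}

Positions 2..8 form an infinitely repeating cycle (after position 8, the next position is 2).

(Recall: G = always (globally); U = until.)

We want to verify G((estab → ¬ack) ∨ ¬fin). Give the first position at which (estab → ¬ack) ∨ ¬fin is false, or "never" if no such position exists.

Check (estab → ¬ack) ∨ ¬fin at each position in order: 0 ✓, 1 ✓, 2 ✓, 3 ✓, 4 ✓, 5 ✓, 6 ✓, 7 ✓.
At position 8 the labels are {ack, estab, fin}, so (estab → ¬ack) ∨ ¬fin is false there. This is the first violation.

8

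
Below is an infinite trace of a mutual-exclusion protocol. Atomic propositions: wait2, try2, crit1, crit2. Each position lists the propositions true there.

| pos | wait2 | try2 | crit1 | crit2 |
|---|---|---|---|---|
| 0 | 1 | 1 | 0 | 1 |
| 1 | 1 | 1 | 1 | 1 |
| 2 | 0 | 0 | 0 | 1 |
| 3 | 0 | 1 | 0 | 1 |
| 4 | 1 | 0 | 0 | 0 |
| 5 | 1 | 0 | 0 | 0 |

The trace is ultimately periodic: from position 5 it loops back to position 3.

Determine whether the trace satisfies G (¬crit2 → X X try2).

No

¬crit2 → X X try2 must hold at every position from 0 onward. It fails at position 5, so G (¬crit2 → X X try2) is false.
Positions where ¬crit2 holds: 4, 5.
Check X X try2 at each: 4→ok, 5→fails.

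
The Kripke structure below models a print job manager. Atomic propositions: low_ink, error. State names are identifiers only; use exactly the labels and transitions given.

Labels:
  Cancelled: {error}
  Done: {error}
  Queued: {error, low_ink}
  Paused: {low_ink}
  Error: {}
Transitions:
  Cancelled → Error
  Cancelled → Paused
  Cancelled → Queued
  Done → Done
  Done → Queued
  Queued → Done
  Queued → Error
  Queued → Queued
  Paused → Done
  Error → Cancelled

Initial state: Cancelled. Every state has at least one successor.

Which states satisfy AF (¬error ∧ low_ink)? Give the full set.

{Paused}

States satisfying ¬error ∧ low_ink: {Paused}.
States satisfying AF (¬error ∧ low_ink): {Paused}.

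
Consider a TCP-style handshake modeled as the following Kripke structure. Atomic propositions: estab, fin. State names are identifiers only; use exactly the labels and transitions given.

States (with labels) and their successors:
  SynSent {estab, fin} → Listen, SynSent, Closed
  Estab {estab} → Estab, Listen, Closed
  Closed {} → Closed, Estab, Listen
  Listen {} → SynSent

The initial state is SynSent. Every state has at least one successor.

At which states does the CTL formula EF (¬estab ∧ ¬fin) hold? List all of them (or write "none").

States satisfying ¬estab ∧ ¬fin: {Closed, Listen}.
States satisfying EF (¬estab ∧ ¬fin): {SynSent, Estab, Closed, Listen}.

{SynSent, Estab, Closed, Listen}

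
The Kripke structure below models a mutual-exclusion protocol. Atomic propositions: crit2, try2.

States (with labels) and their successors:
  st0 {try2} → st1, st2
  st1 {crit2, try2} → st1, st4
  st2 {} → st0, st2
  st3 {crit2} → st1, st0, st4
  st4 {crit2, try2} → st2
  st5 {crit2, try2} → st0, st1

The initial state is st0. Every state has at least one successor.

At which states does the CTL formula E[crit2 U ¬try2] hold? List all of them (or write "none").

{st1, st2, st3, st4, st5}

States satisfying crit2: {st1, st3, st4, st5}.
States satisfying ¬try2: {st2, st3}.
States satisfying E[crit2 U ¬try2]: {st1, st2, st3, st4, st5}.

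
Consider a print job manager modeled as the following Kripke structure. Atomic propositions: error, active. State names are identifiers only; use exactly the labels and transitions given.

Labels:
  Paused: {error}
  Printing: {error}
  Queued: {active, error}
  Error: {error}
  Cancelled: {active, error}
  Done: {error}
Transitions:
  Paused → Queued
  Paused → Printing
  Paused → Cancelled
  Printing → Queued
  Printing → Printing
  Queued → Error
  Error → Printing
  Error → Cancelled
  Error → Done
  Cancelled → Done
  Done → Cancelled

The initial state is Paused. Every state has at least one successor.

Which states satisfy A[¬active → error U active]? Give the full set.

{Queued, Cancelled, Done}

States satisfying ¬active → error: {Paused, Printing, Queued, Error, Cancelled, Done}.
States satisfying active: {Queued, Cancelled}.
States satisfying A[¬active → error U active]: {Queued, Cancelled, Done}.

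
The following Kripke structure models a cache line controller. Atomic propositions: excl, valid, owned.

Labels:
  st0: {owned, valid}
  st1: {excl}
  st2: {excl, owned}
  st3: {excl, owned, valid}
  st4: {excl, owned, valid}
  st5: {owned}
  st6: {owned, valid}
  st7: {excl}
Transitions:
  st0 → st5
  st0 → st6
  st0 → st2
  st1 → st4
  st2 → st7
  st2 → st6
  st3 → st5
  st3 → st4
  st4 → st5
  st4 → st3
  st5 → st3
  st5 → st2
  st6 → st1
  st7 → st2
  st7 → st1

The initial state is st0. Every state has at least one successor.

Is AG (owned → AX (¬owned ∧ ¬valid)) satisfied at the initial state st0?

States satisfying owned → AX (¬owned ∧ ¬valid): {st1, st6, st7}.
States satisfying AG (owned → AX (¬owned ∧ ¬valid)): ∅.
st0 is reachable from st0 and violates owned → AX (¬owned ∧ ¬valid), so AG fails at st0.
st0 ∉ Sat(AG (owned → AX (¬owned ∧ ¬valid))).

Violated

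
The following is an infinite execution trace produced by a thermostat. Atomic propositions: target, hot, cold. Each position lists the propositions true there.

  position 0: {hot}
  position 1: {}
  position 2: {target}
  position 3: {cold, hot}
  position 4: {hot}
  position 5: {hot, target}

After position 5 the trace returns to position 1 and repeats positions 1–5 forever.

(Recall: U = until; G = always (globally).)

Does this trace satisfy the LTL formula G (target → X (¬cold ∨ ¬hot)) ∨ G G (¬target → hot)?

Does not hold

target → X (¬cold ∨ ¬hot) must hold at every position from 0 onward. It fails at position 2, so G (target → X (¬cold ∨ ¬hot)) is false.
Positions where target holds: 2, 5.
Check X (¬cold ∨ ¬hot) at each: 2→fails, 5→ok.
G (¬target → hot) must hold at every position from 0 onward. It fails at position 0, so G G (¬target → hot) is false.
At position 0: G (target → X (¬cold ∨ ¬hot)) is false; G G (¬target → hot) is false; so G (target → X (¬cold ∨ ¬hot)) ∨ G G (¬target → hot) is false.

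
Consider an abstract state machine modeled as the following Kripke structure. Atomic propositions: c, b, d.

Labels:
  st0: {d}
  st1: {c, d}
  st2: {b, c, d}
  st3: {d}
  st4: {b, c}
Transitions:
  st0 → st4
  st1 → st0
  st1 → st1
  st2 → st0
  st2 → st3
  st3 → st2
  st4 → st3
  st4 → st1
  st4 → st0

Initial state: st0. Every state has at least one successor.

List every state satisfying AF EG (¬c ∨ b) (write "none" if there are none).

States satisfying EG (¬c ∨ b): {st0, st2, st3, st4}.
States satisfying AF EG (¬c ∨ b): {st0, st2, st3, st4}.

{st0, st2, st3, st4}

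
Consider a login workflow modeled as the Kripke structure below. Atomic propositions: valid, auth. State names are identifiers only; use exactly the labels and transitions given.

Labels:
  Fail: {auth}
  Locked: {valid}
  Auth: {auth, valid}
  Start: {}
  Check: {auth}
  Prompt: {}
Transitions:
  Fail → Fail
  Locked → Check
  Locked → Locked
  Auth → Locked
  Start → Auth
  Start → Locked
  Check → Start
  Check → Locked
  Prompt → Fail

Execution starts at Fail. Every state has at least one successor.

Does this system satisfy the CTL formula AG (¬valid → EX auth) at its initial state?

Yes

States satisfying ¬valid → EX auth: {Fail, Locked, Auth, Start, Prompt}.
States satisfying AG (¬valid → EX auth): {Fail, Prompt}.
Every state reachable from Fail satisfies ¬valid → EX auth.
Fail ∈ Sat(AG (¬valid → EX auth)).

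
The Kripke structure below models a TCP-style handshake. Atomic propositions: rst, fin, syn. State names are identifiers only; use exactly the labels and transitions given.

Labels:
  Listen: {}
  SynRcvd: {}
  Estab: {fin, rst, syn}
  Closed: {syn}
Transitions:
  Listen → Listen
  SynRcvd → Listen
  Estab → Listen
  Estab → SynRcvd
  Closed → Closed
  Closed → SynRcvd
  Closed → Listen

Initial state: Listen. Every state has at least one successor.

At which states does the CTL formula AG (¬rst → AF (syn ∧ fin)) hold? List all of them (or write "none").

none

States satisfying ¬rst → AF (syn ∧ fin): {Estab}.
States satisfying AG (¬rst → AF (syn ∧ fin)): ∅.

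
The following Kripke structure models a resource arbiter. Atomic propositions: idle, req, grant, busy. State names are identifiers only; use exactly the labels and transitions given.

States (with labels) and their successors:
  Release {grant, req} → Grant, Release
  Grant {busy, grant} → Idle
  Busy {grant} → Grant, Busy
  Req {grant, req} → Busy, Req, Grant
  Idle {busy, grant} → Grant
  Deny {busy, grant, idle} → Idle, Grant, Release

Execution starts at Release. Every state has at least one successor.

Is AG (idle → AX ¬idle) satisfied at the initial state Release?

States satisfying idle → AX ¬idle: {Release, Grant, Busy, Req, Idle, Deny}.
States satisfying AG (idle → AX ¬idle): {Release, Grant, Busy, Req, Idle, Deny}.
Every state reachable from Release satisfies idle → AX ¬idle.
Release ∈ Sat(AG (idle → AX ¬idle)).

Satisfied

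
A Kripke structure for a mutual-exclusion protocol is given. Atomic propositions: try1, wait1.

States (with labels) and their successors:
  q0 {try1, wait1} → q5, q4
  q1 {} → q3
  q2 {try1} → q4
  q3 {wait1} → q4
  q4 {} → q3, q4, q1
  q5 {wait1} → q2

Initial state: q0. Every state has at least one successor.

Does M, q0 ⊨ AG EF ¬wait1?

Yes

States satisfying EF ¬wait1: {q0, q1, q2, q3, q4, q5}.
States satisfying AG EF ¬wait1: {q0, q1, q2, q3, q4, q5}.
Every state reachable from q0 satisfies EF ¬wait1.
q0 ∈ Sat(AG EF ¬wait1).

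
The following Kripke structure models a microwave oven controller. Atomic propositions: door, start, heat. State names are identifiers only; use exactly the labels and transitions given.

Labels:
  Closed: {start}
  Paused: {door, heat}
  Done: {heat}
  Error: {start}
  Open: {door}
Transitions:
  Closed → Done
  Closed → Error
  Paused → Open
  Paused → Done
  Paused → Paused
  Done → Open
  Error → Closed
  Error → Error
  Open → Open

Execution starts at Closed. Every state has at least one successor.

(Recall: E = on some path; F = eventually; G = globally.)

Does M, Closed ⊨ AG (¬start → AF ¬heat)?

States satisfying ¬start → AF ¬heat: {Closed, Done, Error, Open}.
States satisfying AG (¬start → AF ¬heat): {Closed, Done, Error, Open}.
Every state reachable from Closed satisfies ¬start → AF ¬heat.
Closed ∈ Sat(AG (¬start → AF ¬heat)).

Satisfied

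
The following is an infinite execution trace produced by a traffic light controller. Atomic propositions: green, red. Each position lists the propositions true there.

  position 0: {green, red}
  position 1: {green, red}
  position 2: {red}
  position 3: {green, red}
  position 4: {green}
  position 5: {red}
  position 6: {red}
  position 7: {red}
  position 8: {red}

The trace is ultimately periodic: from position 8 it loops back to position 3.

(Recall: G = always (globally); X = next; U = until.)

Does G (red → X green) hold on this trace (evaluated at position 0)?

Does not hold

red → X green must hold at every position from 0 onward. It fails at position 1, so G (red → X green) is false.
Positions where red holds: 0, 1, 2, 3, 5, 6, 7, 8.
Check X green at each: 0→ok, 1→fails, 2→ok, 3→ok, 5→fails, 6→fails, 7→fails, 8→ok.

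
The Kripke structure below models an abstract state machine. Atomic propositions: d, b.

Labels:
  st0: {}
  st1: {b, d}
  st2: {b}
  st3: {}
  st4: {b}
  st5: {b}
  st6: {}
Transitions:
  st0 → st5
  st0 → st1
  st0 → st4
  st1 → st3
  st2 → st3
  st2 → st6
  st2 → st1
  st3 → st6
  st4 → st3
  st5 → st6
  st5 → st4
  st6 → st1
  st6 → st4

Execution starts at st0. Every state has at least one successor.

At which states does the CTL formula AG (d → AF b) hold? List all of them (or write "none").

States satisfying d → AF b: {st0, st1, st2, st3, st4, st5, st6}.
States satisfying AG (d → AF b): {st0, st1, st2, st3, st4, st5, st6}.

{st0, st1, st2, st3, st4, st5, st6}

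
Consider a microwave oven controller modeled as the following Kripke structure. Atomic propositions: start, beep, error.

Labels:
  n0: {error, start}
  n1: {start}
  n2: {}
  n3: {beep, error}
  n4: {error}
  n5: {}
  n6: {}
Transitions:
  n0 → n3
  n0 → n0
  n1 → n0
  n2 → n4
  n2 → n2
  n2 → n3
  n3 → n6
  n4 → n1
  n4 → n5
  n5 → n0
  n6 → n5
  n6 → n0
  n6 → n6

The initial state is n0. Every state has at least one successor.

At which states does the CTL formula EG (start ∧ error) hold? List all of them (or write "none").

{n0}

States satisfying start ∧ error: {n0}.
States satisfying EG (start ∧ error): {n0}.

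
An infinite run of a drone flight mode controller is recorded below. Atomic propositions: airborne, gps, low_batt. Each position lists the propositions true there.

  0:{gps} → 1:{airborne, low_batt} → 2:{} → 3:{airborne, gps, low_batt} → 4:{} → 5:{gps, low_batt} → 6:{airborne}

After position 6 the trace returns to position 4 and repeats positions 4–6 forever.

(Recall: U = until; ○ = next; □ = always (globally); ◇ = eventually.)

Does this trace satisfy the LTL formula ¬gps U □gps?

Walking from position 0: at position 0, □gps has not yet held and ¬gps fails, so ¬gps U □gps is false.

No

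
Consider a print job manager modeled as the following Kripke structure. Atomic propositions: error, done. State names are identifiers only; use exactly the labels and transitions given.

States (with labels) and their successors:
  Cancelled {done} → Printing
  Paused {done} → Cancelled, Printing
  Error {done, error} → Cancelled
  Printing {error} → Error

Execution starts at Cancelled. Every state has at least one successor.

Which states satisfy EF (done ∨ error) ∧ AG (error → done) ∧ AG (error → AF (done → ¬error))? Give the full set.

States satisfying done ∨ error: {Cancelled, Paused, Error, Printing}.
States satisfying EF (done ∨ error): {Cancelled, Paused, Error, Printing}.
States satisfying error → done: {Cancelled, Paused, Error}.
States satisfying AG (error → done): ∅.
States satisfying EF (done ∨ error) ∧ AG (error → done): ∅.
States satisfying error → AF (done → ¬error): {Cancelled, Paused, Error, Printing}.
States satisfying AG (error → AF (done → ¬error)): {Cancelled, Paused, Error, Printing}.
States satisfying EF (done ∨ error) ∧ AG (error → done) ∧ AG (error → AF (done → ¬error)): ∅.

none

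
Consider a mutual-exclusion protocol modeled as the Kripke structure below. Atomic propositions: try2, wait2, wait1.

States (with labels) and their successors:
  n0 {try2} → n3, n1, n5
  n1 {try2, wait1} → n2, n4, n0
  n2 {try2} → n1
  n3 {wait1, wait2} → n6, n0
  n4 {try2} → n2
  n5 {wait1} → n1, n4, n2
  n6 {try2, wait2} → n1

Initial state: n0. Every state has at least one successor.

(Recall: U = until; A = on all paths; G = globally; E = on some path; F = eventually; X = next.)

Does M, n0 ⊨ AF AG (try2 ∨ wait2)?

Does not hold

States satisfying AG (try2 ∨ wait2): ∅.
States satisfying AF AG (try2 ∨ wait2): ∅.
There is a path from n0 along which AG (try2 ∨ wait2) never holds.
n0 ∉ Sat(AF AG (try2 ∨ wait2)).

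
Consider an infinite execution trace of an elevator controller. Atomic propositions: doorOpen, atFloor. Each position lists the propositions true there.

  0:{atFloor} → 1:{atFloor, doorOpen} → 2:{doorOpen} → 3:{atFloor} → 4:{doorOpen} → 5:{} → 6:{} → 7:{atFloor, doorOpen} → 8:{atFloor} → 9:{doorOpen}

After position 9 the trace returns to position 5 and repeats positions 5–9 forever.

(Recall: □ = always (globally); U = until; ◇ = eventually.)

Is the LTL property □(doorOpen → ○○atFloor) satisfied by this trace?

No

doorOpen → ○○atFloor must hold at every position from 0 onward. It fails at position 2, so □(doorOpen → ○○atFloor) is false.
Positions where doorOpen holds: 1, 2, 4, 7, 9.
Check ○○atFloor at each: 1→ok, 2→fails, 4→fails, 7→fails, 9→fails.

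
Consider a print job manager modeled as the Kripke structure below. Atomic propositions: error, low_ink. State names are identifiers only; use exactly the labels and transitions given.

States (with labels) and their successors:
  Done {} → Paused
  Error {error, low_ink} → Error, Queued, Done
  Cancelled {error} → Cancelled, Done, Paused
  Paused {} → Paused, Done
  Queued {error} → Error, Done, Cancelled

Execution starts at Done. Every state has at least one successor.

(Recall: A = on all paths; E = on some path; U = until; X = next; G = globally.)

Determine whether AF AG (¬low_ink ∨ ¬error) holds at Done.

Holds

States satisfying AG (¬low_ink ∨ ¬error): {Done, Cancelled, Paused}.
States satisfying AF AG (¬low_ink ∨ ¬error): {Done, Cancelled, Paused}.
Done ∈ Sat(AF AG (¬low_ink ∨ ¬error)).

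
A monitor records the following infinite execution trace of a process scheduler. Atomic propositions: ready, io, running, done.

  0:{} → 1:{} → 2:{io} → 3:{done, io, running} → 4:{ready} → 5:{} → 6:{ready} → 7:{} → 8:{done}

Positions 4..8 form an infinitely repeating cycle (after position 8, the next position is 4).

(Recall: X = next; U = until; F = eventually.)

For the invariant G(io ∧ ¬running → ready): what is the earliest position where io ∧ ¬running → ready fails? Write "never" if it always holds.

Check io ∧ ¬running → ready at each position in order: 0 ✓, 1 ✓.
At position 2 the labels are {io}, so io ∧ ¬running → ready is false there. This is the first violation.

2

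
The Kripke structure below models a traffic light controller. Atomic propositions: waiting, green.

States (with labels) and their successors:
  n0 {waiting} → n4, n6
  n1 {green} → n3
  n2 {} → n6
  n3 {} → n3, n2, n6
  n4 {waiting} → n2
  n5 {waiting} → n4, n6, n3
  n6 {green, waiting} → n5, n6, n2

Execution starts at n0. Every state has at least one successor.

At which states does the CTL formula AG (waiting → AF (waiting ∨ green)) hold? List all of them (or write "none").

States satisfying waiting → AF (waiting ∨ green): {n0, n1, n2, n3, n4, n5, n6}.
States satisfying AG (waiting → AF (waiting ∨ green)): {n0, n1, n2, n3, n4, n5, n6}.

{n0, n1, n2, n3, n4, n5, n6}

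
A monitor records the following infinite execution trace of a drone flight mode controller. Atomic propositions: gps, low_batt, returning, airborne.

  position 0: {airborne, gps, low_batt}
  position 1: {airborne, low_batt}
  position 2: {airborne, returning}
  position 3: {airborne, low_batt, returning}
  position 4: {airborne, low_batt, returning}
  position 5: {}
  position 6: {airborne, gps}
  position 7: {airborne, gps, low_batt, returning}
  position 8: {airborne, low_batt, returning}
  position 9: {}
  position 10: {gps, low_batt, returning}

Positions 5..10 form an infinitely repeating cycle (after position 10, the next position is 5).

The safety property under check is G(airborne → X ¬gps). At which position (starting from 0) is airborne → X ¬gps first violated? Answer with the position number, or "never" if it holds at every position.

6

Check airborne → X ¬gps at each position in order: 0 ✓, 1 ✓, 2 ✓, 3 ✓, 4 ✓, 5 ✓.
At position 6 the labels are {airborne, gps} and the next position 7 has {airborne, gps, low_batt, returning}, so airborne → X ¬gps is false there. This is the first violation.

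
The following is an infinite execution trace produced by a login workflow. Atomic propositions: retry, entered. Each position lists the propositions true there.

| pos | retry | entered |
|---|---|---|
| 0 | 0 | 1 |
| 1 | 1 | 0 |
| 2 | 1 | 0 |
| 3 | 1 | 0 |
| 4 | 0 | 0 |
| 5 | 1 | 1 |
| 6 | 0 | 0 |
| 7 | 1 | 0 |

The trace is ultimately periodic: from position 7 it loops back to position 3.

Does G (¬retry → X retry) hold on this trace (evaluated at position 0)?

¬retry → X retry holds at every position 0..7, and those are all positions ever visited, so G (¬retry → X retry) holds.
Positions where ¬retry holds: 0, 4, 6.
Check X retry at each: 0→ok, 4→ok, 6→ok.

Yes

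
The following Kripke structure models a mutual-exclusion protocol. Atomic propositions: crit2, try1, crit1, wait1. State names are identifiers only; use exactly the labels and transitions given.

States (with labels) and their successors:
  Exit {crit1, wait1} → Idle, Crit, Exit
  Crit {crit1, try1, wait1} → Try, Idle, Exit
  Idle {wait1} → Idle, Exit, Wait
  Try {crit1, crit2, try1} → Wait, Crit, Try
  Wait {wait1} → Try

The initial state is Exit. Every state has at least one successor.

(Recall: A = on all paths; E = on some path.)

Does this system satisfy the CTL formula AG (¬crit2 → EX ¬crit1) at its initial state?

States satisfying ¬crit2 → EX ¬crit1: {Exit, Crit, Idle, Try}.
States satisfying AG (¬crit2 → EX ¬crit1): ∅.
Wait is reachable from Exit and violates ¬crit2 → EX ¬crit1, so AG fails at Exit.
Exit ∉ Sat(AG (¬crit2 → EX ¬crit1)).

No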